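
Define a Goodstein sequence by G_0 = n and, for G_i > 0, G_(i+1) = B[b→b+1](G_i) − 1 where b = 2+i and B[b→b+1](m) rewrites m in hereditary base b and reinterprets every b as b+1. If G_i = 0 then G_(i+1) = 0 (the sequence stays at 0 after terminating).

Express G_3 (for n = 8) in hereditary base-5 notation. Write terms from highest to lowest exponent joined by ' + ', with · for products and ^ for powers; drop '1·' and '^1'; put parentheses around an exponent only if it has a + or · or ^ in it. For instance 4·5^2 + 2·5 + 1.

[0] 8 ≡ 2^(2 + 1) (base 2). Lift 3: 81. −1: 80.
[1] 80 ≡ 2·3^3 + 2·3^2 + 2·3 + 2 (base 3). Lift 4: 554. −1: 553.
[2] 553 ≡ 2·4^4 + 2·4^2 + 2·4 + 1 (base 4). Lift 5: 6311. −1: 6310.
[3] 6310 ≡ 2·5^5 + 2·5^2 + 2·5 (base 5). Lift 6: 93396. −1: 93395.

2·5^5 + 2·5^2 + 2·5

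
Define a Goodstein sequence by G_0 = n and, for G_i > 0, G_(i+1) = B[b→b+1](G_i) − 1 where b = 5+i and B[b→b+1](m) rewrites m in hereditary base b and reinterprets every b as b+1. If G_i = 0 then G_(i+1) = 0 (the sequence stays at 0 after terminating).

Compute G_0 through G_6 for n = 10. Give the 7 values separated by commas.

G_0=10  [base 5] 2·5  →[5↦6]→  2·6 = 12  −1 ⇒ G_1=11
G_1=11  [base 6] 6 + 5  →[6↦7]→  7 + 5 = 12  −1 ⇒ G_2=11
G_2=11  [base 7] 7 + 4  →[7↦8]→  8 + 4 = 12  −1 ⇒ G_3=11
G_3=11  [base 8] 8 + 3  →[8↦9]→  9 + 3 = 12  −1 ⇒ G_4=11
G_4=11  [base 9] 9 + 2  →[9↦10]→  10 + 2 = 12  −1 ⇒ G_5=11
G_5=11  [base 10] 10 + 1  →[10↦11]→  11 + 1 = 12  −1 ⇒ G_6=11

10, 11, 11, 11, 11, 11, 11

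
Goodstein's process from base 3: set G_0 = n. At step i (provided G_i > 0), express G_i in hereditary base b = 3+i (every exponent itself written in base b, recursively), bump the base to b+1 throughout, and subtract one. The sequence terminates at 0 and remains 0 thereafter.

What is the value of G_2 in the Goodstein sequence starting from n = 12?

27

G_0 = 12. HB_3(12) = 3^2 + 3. Bump = 20. G_1 = 19.
G_1 = 19. HB_4(19) = 4^2 + 3. Bump = 28. G_2 = 27.
G_2 = 27. HB_5(27) = 5^2 + 2. Bump = 38. G_3 = 37.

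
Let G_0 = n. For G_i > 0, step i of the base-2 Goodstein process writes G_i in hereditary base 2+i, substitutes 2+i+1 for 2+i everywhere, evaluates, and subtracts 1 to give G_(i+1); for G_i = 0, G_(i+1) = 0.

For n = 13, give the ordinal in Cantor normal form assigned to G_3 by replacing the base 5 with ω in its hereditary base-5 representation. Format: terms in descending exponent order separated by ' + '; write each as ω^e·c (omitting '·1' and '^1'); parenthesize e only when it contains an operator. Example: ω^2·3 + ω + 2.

ω^(ω + 1) + ω^3·3 + ω^2·3 + ω·3 + 2

step 0: 13 = 2^(2 + 1) + 2^2 + 1; sub 3 for 2: 3^(3 + 1) + 3^3 + 1; = 109; G_1 = 109−1 = 108
step 1: 108 = 3^(3 + 1) + 3^3; sub 4 for 3: 4^(4 + 1) + 4^4; = 1280; G_2 = 1280−1 = 1279
step 2: 1279 = 4^(4 + 1) + 3·4^3 + 3·4^2 + 3·4 + 3; sub 5 for 4: 5^(5 + 1) + 3·5^3 + 3·5^2 + 3·5 + 3; = 16093; G_3 = 16093−1 = 16092
step 3: 16092 = 5^(5 + 1) + 3·5^3 + 3·5^2 + 3·5 + 2; sub 6 for 5: 6^(6 + 1) + 3·6^3 + 3·6^2 + 3·6 + 2; = 280712; G_4 = 280712−1 = 280711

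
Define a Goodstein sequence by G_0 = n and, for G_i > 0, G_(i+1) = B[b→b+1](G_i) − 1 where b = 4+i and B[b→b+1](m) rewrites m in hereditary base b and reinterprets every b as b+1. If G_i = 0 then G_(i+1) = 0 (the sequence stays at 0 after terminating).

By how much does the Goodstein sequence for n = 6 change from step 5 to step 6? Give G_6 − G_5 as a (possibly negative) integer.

G_0=6  [base 4] 4 + 2  →[4↦5]→  5 + 2 = 7  −1 ⇒ G_1=6
G_1=6  [base 5] 5 + 1  →[5↦6]→  6 + 1 = 7  −1 ⇒ G_2=6
G_2=6  [base 6] 6  →[6↦7]→  7 = 7  −1 ⇒ G_3=6
G_3=6  [base 7] 6  →[7↦8]→  6 = 6  −1 ⇒ G_4=5
G_4=5  [base 8] 5  →[8↦9]→  5 = 5  −1 ⇒ G_5=4
G_5=4  [base 9] 4  →[9↦10]→  4 = 4  −1 ⇒ G_6=3

-1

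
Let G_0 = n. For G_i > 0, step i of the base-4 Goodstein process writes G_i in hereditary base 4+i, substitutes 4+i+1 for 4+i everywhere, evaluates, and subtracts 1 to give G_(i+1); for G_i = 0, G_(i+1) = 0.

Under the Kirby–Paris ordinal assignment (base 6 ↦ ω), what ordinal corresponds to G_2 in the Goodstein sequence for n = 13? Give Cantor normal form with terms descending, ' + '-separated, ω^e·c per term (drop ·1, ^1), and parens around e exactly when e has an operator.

base 4: 13 = 3·4 + 1; at 5: 3·5 + 1 = 16; next = 15
base 5: 15 = 3·5; at 6: 3·6 = 18; next = 17
base 6: 17 = 2·6 + 5; at 7: 2·7 + 5 = 19; next = 18

ω·2 + 5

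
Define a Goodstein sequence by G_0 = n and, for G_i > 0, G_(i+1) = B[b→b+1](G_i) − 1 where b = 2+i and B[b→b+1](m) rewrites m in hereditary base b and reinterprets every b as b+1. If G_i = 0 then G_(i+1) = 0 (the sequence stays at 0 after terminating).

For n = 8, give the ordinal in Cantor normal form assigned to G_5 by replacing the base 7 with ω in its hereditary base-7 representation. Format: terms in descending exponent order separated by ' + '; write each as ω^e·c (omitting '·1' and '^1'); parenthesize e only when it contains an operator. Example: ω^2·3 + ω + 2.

(0) 8|_2 = 2^(2 + 1) ↦ 3^(3 + 1)|_3 = 81 ⇒ 80
(1) 80|_3 = 2·3^3 + 2·3^2 + 2·3 + 2 ↦ 2·4^4 + 2·4^2 + 2·4 + 2|_4 = 554 ⇒ 553
(2) 553|_4 = 2·4^4 + 2·4^2 + 2·4 + 1 ↦ 2·5^5 + 2·5^2 + 2·5 + 1|_5 = 6311 ⇒ 6310
(3) 6310|_5 = 2·5^5 + 2·5^2 + 2·5 ↦ 2·6^6 + 2·6^2 + 2·6|_6 = 93396 ⇒ 93395
(4) 93395|_6 = 2·6^6 + 2·6^2 + 6 + 5 ↦ 2·7^7 + 2·7^2 + 7 + 5|_7 = 1647196 ⇒ 1647195

ω^ω·2 + ω^2·2 + ω + 4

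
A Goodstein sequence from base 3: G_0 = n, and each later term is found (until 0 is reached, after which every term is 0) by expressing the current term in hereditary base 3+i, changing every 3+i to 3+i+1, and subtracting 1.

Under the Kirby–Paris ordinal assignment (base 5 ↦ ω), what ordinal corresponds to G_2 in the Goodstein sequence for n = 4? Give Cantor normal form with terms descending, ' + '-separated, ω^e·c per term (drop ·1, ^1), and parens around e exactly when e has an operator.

4

4 —HB3→ 3 + 1 —bump→ 4 + 1 = 5 —(−1)→ 4
4 —HB4→ 4 —bump→ 5 = 5 —(−1)→ 4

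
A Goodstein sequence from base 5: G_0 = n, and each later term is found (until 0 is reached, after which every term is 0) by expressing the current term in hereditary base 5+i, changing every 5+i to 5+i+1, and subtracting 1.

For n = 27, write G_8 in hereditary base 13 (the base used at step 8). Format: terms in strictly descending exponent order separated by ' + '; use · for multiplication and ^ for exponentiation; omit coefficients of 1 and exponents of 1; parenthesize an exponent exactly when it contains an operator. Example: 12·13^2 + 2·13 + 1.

[0] 27 ≡ 5^2 + 2 (base 5). Lift 6: 38. −1: 37.
[1] 37 ≡ 6^2 + 1 (base 6). Lift 7: 50. −1: 49.
[2] 49 ≡ 7^2 (base 7). Lift 8: 64. −1: 63.
[3] 63 ≡ 7·8 + 7 (base 8). Lift 9: 70. −1: 69.
[4] 69 ≡ 7·9 + 6 (base 9). Lift 10: 76. −1: 75.
[5] 75 ≡ 7·10 + 5 (base 10). Lift 11: 82. −1: 81.
[6] 81 ≡ 7·11 + 4 (base 11). Lift 12: 88. −1: 87.
[7] 87 ≡ 7·12 + 3 (base 12). Lift 13: 94. −1: 93.

7·13 + 2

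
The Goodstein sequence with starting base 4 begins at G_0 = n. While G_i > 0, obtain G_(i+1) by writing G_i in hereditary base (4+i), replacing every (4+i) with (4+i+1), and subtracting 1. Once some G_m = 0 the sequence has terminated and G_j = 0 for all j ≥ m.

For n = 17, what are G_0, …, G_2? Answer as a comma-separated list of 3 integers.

step 0: 17 = 4^2 + 1; sub 5 for 4: 5^2 + 1; = 26; G_1 = 26−1 = 25
step 1: 25 = 5^2; sub 6 for 5: 6^2; = 36; G_2 = 36−1 = 35

17, 25, 35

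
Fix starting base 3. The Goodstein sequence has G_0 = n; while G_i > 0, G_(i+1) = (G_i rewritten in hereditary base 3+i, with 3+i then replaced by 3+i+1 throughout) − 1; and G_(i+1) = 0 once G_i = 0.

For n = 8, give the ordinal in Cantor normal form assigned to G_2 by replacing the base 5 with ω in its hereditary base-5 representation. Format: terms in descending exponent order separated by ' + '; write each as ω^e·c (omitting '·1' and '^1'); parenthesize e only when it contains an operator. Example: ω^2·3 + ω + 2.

ω·2

[0] 8 ≡ 2·3 + 2 (base 3). Lift 4: 10. −1: 9.
[1] 9 ≡ 2·4 + 1 (base 4). Lift 5: 11. −1: 10.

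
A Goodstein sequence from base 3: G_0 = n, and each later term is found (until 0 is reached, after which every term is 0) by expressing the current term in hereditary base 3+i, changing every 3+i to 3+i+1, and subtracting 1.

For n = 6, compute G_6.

6

G_0=6  [base 3] 2·3  →[3↦4]→  2·4 = 8  −1 ⇒ G_1=7
G_1=7  [base 4] 4 + 3  →[4↦5]→  5 + 3 = 8  −1 ⇒ G_2=7
G_2=7  [base 5] 5 + 2  →[5↦6]→  6 + 2 = 8  −1 ⇒ G_3=7
G_3=7  [base 6] 6 + 1  →[6↦7]→  7 + 1 = 8  −1 ⇒ G_4=7
G_4=7  [base 7] 7  →[7↦8]→  8 = 8  −1 ⇒ G_5=7
G_5=7  [base 8] 7  →[8↦9]→  7 = 7  −1 ⇒ G_6=6
G_6=6  [base 9] 6  →[9↦10]→  6 = 6  −1 ⇒ G_7=5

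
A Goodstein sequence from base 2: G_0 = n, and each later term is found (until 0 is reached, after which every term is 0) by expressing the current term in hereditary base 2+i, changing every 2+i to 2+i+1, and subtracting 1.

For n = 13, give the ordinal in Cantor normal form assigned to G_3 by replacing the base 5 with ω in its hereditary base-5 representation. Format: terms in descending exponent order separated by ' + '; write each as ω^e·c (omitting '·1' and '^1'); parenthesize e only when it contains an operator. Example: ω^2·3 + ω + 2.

step 0: 13 = 2^(2 + 1) + 2^2 + 1; sub 3 for 2: 3^(3 + 1) + 3^3 + 1; = 109; G_1 = 109−1 = 108
step 1: 108 = 3^(3 + 1) + 3^3; sub 4 for 3: 4^(4 + 1) + 4^4; = 1280; G_2 = 1280−1 = 1279
step 2: 1279 = 4^(4 + 1) + 3·4^3 + 3·4^2 + 3·4 + 3; sub 5 for 4: 5^(5 + 1) + 3·5^3 + 3·5^2 + 3·5 + 3; = 16093; G_3 = 16093−1 = 16092
step 3: 16092 = 5^(5 + 1) + 3·5^3 + 3·5^2 + 3·5 + 2; sub 6 for 5: 6^(6 + 1) + 3·6^3 + 3·6^2 + 3·6 + 2; = 280712; G_4 = 280712−1 = 280711

ω^(ω + 1) + ω^3·3 + ω^2·3 + ω·3 + 2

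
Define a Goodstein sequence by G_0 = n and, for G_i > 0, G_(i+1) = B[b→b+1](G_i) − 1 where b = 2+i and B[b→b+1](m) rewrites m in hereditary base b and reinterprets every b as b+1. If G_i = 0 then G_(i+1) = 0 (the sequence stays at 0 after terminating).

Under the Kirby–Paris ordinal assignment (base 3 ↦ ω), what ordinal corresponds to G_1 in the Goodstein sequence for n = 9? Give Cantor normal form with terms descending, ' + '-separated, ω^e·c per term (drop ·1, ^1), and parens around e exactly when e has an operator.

G_0=9  [base 2] 2^(2 + 1) + 1  →[2↦3]→  3^(3 + 1) + 1 = 82  −1 ⇒ G_1=81
G_1=81  [base 3] 3^(3 + 1)  →[3↦4]→  4^(4 + 1) = 1024  −1 ⇒ G_2=1023

ω^(ω + 1)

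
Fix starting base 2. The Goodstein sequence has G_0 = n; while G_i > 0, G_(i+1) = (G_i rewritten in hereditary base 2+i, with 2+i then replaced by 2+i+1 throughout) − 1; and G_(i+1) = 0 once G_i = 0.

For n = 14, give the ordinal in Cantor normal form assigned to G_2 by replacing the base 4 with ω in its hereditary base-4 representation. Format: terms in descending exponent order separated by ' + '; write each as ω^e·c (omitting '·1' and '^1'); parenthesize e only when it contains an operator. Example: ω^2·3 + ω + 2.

i=0: 14 = 2^(2 + 1) + 2^2 + 2 (b=2); 2→3: 3^(3 + 1) + 3^3 + 3 = 111; 111−1 = 110
i=1: 110 = 3^(3 + 1) + 3^3 + 2 (b=3); 3→4: 4^(4 + 1) + 4^4 + 2 = 1282; 1282−1 = 1281

ω^(ω + 1) + ω^ω + 1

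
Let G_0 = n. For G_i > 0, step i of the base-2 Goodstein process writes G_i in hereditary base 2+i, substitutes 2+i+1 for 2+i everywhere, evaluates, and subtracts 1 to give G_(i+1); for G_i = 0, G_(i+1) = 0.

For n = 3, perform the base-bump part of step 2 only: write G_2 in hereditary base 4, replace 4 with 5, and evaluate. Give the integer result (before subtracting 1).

3

G_0=3  [base 2] 2 + 1  →[2↦3]→  3 + 1 = 4  −1 ⇒ G_1=3
G_1=3  [base 3] 3  →[3↦4]→  4 = 4  −1 ⇒ G_2=3
G_2=3  [base 4] 3  →[4↦5]→  3 = 3  −1 ⇒ G_3=2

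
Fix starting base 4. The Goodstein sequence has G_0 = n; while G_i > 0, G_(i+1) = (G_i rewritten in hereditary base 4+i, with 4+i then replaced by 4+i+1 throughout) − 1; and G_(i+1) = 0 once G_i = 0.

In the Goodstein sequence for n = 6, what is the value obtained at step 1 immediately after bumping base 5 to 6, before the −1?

7

base 4: 6 = 4 + 2; at 5: 5 + 2 = 7; next = 6
base 5: 6 = 5 + 1; at 6: 6 + 1 = 7; next = 6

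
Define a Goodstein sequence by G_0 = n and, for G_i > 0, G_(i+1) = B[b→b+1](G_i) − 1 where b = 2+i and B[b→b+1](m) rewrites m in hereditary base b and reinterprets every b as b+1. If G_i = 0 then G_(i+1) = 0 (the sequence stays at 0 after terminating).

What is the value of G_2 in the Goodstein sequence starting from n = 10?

1025

step 0: 10 = 2^(2 + 1) + 2; sub 3 for 2: 3^(3 + 1) + 3; = 84; G_1 = 84−1 = 83
step 1: 83 = 3^(3 + 1) + 2; sub 4 for 3: 4^(4 + 1) + 2; = 1026; G_2 = 1026−1 = 1025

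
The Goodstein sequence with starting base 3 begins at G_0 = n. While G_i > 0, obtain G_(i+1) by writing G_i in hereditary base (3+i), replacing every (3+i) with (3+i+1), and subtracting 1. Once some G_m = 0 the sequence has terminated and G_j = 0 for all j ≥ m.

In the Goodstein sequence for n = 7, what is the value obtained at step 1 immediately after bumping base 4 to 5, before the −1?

10

base 3: 7 = 2·3 + 1; at 4: 2·4 + 1 = 9; next = 8
base 4: 8 = 2·4; at 5: 2·5 = 10; next = 9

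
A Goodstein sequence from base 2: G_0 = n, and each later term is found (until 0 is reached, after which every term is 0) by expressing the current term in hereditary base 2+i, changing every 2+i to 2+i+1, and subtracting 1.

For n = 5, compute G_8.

base 2: 5 = 2^2 + 1; at 3: 3^3 + 1 = 28; next = 27
base 3: 27 = 3^3; at 4: 4^4 = 256; next = 255
base 4: 255 = 3·4^3 + 3·4^2 + 3·4 + 3; at 5: 3·5^3 + 3·5^2 + 3·5 + 3 = 468; next = 467
base 5: 467 = 3·5^3 + 3·5^2 + 3·5 + 2; at 6: 3·6^3 + 3·6^2 + 3·6 + 2 = 776; next = 775
base 6: 775 = 3·6^3 + 3·6^2 + 3·6 + 1; at 7: 3·7^3 + 3·7^2 + 3·7 + 1 = 1198; next = 1197
base 7: 1197 = 3·7^3 + 3·7^2 + 3·7; at 8: 3·8^3 + 3·8^2 + 3·8 = 1752; next = 1751
base 8: 1751 = 3·8^3 + 3·8^2 + 2·8 + 7; at 9: 3·9^3 + 3·9^2 + 2·9 + 7 = 2455; next = 2454
base 9: 2454 = 3·9^3 + 3·9^2 + 2·9 + 6; at 10: 3·10^3 + 3·10^2 + 2·10 + 6 = 3326; next = 3325
base 10: 3325 = 3·10^3 + 3·10^2 + 2·10 + 5; at 11: 3·11^3 + 3·11^2 + 2·11 + 5 = 4383; next = 4382

3325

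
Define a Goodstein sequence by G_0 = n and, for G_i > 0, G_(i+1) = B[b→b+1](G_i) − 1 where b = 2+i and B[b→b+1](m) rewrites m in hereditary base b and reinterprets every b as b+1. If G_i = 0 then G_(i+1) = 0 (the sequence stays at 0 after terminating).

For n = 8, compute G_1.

80

G_0=8  [base 2] 2^(2 + 1)  →[2↦3]→  3^(3 + 1) = 81  −1 ⇒ G_1=80
G_1=80  [base 3] 2·3^3 + 2·3^2 + 2·3 + 2  →[3↦4]→  2·4^4 + 2·4^2 + 2·4 + 2 = 554  −1 ⇒ G_2=553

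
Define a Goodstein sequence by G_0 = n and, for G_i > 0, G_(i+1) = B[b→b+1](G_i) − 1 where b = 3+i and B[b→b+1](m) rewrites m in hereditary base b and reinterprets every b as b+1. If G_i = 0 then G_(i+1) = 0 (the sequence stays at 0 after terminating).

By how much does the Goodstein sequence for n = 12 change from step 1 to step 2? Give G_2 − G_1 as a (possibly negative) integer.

8

G_0=12  [base 3] 3^2 + 3  →[3↦4]→  4^2 + 4 = 20  −1 ⇒ G_1=19
G_1=19  [base 4] 4^2 + 3  →[4↦5]→  5^2 + 3 = 28  −1 ⇒ G_2=27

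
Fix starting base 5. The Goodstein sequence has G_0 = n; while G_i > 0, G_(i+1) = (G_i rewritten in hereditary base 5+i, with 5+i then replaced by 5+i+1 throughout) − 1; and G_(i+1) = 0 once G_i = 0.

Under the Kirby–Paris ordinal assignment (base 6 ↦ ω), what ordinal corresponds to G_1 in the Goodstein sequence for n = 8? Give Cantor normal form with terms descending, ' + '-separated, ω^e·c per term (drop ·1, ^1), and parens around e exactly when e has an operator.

ω + 2

G_0 = 8. HB_5(8) = 5 + 3. Bump = 9. G_1 = 8.
G_1 = 8. HB_6(8) = 6 + 2. Bump = 9. G_2 = 8.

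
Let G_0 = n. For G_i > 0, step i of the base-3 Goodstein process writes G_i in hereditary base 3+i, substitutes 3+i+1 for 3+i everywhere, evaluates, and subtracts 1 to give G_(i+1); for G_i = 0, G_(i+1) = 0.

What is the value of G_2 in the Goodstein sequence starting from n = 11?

25

G_0 = 11. HB_3(11) = 3^2 + 2. Bump = 18. G_1 = 17.
G_1 = 17. HB_4(17) = 4^2 + 1. Bump = 26. G_2 = 25.
G_2 = 25. HB_5(25) = 5^2. Bump = 36. G_3 = 35.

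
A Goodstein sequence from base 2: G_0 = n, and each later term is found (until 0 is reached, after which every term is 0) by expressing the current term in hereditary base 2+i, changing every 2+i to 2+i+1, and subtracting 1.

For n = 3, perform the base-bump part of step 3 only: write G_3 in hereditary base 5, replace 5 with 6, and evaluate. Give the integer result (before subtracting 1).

2

base 2: 3 = 2 + 1; at 3: 3 + 1 = 4; next = 3
base 3: 3 = 3; at 4: 4 = 4; next = 3
base 4: 3 = 3; at 5: 3 = 3; next = 2
base 5: 2 = 2; at 6: 2 = 2; next = 1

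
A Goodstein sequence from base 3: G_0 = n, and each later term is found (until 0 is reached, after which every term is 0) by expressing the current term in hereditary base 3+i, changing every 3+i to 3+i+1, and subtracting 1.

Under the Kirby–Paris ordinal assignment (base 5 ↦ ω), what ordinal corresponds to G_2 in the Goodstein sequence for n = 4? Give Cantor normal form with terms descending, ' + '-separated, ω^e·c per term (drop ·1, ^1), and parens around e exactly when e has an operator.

base 3: 4 = 3 + 1; at 4: 4 + 1 = 5; next = 4
base 4: 4 = 4; at 5: 5 = 5; next = 4
base 5: 4 = 4; at 6: 4 = 4; next = 3

4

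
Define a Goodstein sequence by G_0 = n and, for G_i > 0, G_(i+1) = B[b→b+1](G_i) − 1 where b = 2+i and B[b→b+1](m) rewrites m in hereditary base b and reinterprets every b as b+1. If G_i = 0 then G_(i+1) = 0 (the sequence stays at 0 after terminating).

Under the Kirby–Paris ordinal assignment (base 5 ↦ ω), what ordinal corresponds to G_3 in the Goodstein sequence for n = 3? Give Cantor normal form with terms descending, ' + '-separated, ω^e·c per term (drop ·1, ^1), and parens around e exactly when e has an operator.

2

G_0 = 3. HB_2(3) = 2 + 1. Bump = 4. G_1 = 3.
G_1 = 3. HB_3(3) = 3. Bump = 4. G_2 = 3.
G_2 = 3. HB_4(3) = 3. Bump = 3. G_3 = 2.
G_3 = 2. HB_5(2) = 2. Bump = 2. G_4 = 1.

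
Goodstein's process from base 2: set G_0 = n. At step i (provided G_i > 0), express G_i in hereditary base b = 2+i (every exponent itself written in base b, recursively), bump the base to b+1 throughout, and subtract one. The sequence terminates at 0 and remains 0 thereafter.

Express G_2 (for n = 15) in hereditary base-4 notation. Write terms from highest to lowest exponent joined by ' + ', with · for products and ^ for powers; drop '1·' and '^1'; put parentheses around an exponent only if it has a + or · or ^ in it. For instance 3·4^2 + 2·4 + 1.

G_0=15  [base 2] 2^(2 + 1) + 2^2 + 2 + 1  →[2↦3]→  3^(3 + 1) + 3^3 + 3 + 1 = 112  −1 ⇒ G_1=111
G_1=111  [base 3] 3^(3 + 1) + 3^3 + 3  →[3↦4]→  4^(4 + 1) + 4^4 + 4 = 1284  −1 ⇒ G_2=1283
G_2=1283  [base 4] 4^(4 + 1) + 4^4 + 3  →[4↦5]→  5^(5 + 1) + 5^5 + 3 = 18753  −1 ⇒ G_3=18752

4^(4 + 1) + 4^4 + 3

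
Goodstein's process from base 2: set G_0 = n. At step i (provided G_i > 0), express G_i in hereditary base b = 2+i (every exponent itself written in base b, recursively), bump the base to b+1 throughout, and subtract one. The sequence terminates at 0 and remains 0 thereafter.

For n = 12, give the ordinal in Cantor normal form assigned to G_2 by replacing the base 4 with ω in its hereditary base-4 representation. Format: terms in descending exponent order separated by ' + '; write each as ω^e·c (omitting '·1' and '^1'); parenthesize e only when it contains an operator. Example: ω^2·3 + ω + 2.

i=0: 12 = 2^(2 + 1) + 2^2 (b=2); 2→3: 3^(3 + 1) + 3^3 = 108; 108−1 = 107
i=1: 107 = 3^(3 + 1) + 2·3^2 + 2·3 + 2 (b=3); 3→4: 4^(4 + 1) + 2·4^2 + 2·4 + 2 = 1066; 1066−1 = 1065
i=2: 1065 = 4^(4 + 1) + 2·4^2 + 2·4 + 1 (b=4); 4→5: 5^(5 + 1) + 2·5^2 + 2·5 + 1 = 15686; 15686−1 = 15685

ω^(ω + 1) + ω^2·2 + ω·2 + 1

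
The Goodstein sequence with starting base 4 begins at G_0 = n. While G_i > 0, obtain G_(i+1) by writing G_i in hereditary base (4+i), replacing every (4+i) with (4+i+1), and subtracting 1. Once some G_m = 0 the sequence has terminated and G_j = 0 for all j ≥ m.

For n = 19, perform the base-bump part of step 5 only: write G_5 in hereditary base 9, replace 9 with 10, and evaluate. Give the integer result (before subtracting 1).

76

step 0: 19 = 4^2 + 3; sub 5 for 4: 5^2 + 3; = 28; G_1 = 28−1 = 27
step 1: 27 = 5^2 + 2; sub 6 for 5: 6^2 + 2; = 38; G_2 = 38−1 = 37
step 2: 37 = 6^2 + 1; sub 7 for 6: 7^2 + 1; = 50; G_3 = 50−1 = 49
step 3: 49 = 7^2; sub 8 for 7: 8^2; = 64; G_4 = 64−1 = 63
step 4: 63 = 7·8 + 7; sub 9 for 8: 7·9 + 7; = 70; G_5 = 70−1 = 69
step 5: 69 = 7·9 + 6; sub 10 for 9: 7·10 + 6; = 76; G_6 = 76−1 = 75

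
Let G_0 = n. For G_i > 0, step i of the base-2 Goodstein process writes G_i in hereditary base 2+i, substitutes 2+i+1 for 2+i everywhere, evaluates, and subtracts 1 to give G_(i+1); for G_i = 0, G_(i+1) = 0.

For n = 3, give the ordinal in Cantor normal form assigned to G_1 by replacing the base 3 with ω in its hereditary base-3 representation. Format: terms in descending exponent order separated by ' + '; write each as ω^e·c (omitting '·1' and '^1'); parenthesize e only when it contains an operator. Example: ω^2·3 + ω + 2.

ω

base 2: 3 = 2 + 1; at 3: 3 + 1 = 4; next = 3
base 3: 3 = 3; at 4: 4 = 4; next = 3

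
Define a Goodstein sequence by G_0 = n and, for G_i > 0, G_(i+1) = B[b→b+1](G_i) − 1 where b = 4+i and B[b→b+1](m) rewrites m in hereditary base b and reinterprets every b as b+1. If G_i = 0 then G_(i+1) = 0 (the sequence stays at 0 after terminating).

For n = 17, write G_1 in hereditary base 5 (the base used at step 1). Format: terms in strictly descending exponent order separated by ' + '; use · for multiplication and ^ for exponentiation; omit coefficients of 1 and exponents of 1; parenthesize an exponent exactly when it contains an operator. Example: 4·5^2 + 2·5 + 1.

5^2

G_0=17  [base 4] 4^2 + 1  →[4↦5]→  5^2 + 1 = 26  −1 ⇒ G_1=25
G_1=25  [base 5] 5^2  →[5↦6]→  6^2 = 36  −1 ⇒ G_2=35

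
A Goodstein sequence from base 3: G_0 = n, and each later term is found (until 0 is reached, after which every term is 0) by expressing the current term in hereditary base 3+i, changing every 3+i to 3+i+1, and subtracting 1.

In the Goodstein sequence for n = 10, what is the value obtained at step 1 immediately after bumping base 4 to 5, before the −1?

25

base 3: 10 = 3^2 + 1; at 4: 4^2 + 1 = 17; next = 16
base 4: 16 = 4^2; at 5: 5^2 = 25; next = 24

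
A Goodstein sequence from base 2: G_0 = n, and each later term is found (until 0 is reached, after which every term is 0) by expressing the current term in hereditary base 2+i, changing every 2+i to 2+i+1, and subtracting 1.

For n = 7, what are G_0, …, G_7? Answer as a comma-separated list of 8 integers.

(0) 7|_2 = 2^2 + 2 + 1 ↦ 3^3 + 3 + 1|_3 = 31 ⇒ 30
(1) 30|_3 = 3^3 + 3 ↦ 4^4 + 4|_4 = 260 ⇒ 259
(2) 259|_4 = 4^4 + 3 ↦ 5^5 + 3|_5 = 3128 ⇒ 3127
(3) 3127|_5 = 5^5 + 2 ↦ 6^6 + 2|_6 = 46658 ⇒ 46657
(4) 46657|_6 = 6^6 + 1 ↦ 7^7 + 1|_7 = 823544 ⇒ 823543
(5) 823543|_7 = 7^7 ↦ 8^8|_8 = 16777216 ⇒ 16777215
(6) 16777215|_8 = 7·8^7 + 7·8^6 + 7·8^5 + 7·8^4 + 7·8^3 + 7·8^2 + 7·8 + 7 ↦ 7·9^7 + 7·9^6 + 7·9^5 + 7·9^4 + 7·9^3 + 7·9^2 + 7·9 + 7|_9 = 37665880 ⇒ 37665879

7, 30, 259, 3127, 46657, 823543, 16777215, 37665879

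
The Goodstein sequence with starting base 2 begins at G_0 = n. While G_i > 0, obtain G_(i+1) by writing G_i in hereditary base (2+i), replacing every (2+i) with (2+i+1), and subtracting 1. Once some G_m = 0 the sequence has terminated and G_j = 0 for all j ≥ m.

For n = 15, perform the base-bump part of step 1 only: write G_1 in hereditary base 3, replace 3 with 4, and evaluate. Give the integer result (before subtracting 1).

i=0: 15 = 2^(2 + 1) + 2^2 + 2 + 1 (b=2); 2→3: 3^(3 + 1) + 3^3 + 3 + 1 = 112; 112−1 = 111
i=1: 111 = 3^(3 + 1) + 3^3 + 3 (b=3); 3→4: 4^(4 + 1) + 4^4 + 4 = 1284; 1284−1 = 1283

1284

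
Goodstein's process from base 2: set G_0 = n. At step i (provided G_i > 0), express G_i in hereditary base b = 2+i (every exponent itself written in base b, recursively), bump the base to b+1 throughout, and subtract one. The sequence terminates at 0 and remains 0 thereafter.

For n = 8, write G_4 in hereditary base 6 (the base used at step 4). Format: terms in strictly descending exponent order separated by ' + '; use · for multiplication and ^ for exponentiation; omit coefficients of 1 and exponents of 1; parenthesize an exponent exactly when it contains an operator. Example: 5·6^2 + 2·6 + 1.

2·6^6 + 2·6^2 + 6 + 5

step 0: 8 = 2^(2 + 1); sub 3 for 2: 3^(3 + 1); = 81; G_1 = 81−1 = 80
step 1: 80 = 2·3^3 + 2·3^2 + 2·3 + 2; sub 4 for 3: 2·4^4 + 2·4^2 + 2·4 + 2; = 554; G_2 = 554−1 = 553
step 2: 553 = 2·4^4 + 2·4^2 + 2·4 + 1; sub 5 for 4: 2·5^5 + 2·5^2 + 2·5 + 1; = 6311; G_3 = 6311−1 = 6310
step 3: 6310 = 2·5^5 + 2·5^2 + 2·5; sub 6 for 5: 2·6^6 + 2·6^2 + 2·6; = 93396; G_4 = 93396−1 = 93395
step 4: 93395 = 2·6^6 + 2·6^2 + 6 + 5; sub 7 for 6: 2·7^7 + 2·7^2 + 7 + 5; = 1647196; G_5 = 1647196−1 = 1647195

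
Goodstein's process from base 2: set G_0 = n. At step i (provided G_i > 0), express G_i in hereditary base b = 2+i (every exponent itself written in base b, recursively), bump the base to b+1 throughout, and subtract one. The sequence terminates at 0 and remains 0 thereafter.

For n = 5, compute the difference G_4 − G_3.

step 0: 5 = 2^2 + 1; sub 3 for 2: 3^3 + 1; = 28; G_1 = 28−1 = 27
step 1: 27 = 3^3; sub 4 for 3: 4^4; = 256; G_2 = 256−1 = 255
step 2: 255 = 3·4^3 + 3·4^2 + 3·4 + 3; sub 5 for 4: 3·5^3 + 3·5^2 + 3·5 + 3; = 468; G_3 = 468−1 = 467
step 3: 467 = 3·5^3 + 3·5^2 + 3·5 + 2; sub 6 for 5: 3·6^3 + 3·6^2 + 3·6 + 2; = 776; G_4 = 776−1 = 775

308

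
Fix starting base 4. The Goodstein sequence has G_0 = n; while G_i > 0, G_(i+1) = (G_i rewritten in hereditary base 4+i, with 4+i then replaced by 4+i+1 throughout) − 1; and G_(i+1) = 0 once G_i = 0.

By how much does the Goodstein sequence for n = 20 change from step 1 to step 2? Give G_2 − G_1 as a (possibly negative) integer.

20 —HB4→ 4^2 + 4 —bump→ 5^2 + 5 = 30 —(−1)→ 29
29 —HB5→ 5^2 + 4 —bump→ 6^2 + 4 = 40 —(−1)→ 39

10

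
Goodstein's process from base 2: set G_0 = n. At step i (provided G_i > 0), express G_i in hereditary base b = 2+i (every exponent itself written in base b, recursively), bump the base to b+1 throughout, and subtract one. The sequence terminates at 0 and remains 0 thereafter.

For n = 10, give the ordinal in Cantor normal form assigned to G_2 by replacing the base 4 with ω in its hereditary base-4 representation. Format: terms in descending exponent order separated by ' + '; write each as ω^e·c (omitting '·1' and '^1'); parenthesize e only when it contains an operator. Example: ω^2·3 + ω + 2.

G_0 = 10. HB_2(10) = 2^(2 + 1) + 2. Bump = 84. G_1 = 83.
G_1 = 83. HB_3(83) = 3^(3 + 1) + 2. Bump = 1026. G_2 = 1025.
G_2 = 1025. HB_4(1025) = 4^(4 + 1) + 1. Bump = 15626. G_3 = 15625.

ω^(ω + 1) + 1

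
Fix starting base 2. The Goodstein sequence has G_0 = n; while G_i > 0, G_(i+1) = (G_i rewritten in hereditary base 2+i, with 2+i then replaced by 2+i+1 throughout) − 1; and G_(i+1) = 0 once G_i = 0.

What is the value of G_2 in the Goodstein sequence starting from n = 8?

8 —HB2→ 2^(2 + 1) —bump→ 3^(3 + 1) = 81 —(−1)→ 80
80 —HB3→ 2·3^3 + 2·3^2 + 2·3 + 2 —bump→ 2·4^4 + 2·4^2 + 2·4 + 2 = 554 —(−1)→ 553
553 —HB4→ 2·4^4 + 2·4^2 + 2·4 + 1 —bump→ 2·5^5 + 2·5^2 + 2·5 + 1 = 6311 —(−1)→ 6310

553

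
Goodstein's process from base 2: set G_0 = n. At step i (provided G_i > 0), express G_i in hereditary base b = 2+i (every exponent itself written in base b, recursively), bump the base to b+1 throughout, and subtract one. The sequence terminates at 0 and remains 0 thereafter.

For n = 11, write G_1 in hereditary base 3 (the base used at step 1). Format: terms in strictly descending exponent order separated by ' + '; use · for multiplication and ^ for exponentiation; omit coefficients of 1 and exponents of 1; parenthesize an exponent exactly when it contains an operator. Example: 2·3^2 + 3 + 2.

i=0: 11 = 2^(2 + 1) + 2 + 1 (b=2); 2→3: 3^(3 + 1) + 3 + 1 = 85; 85−1 = 84
i=1: 84 = 3^(3 + 1) + 3 (b=3); 3→4: 4^(4 + 1) + 4 = 1028; 1028−1 = 1027

3^(3 + 1) + 3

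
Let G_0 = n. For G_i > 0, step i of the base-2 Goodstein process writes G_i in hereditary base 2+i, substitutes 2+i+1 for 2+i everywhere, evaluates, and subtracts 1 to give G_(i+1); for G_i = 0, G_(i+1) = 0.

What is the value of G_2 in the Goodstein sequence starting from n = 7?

[0] 7 ≡ 2^2 + 2 + 1 (base 2). Lift 3: 31. −1: 30.
[1] 30 ≡ 3^3 + 3 (base 3). Lift 4: 260. −1: 259.
[2] 259 ≡ 4^4 + 3 (base 4). Lift 5: 3128. −1: 3127.

259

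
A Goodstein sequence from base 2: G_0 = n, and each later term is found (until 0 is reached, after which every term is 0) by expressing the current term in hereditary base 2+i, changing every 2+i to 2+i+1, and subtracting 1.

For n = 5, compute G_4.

step 0: 5 = 2^2 + 1; sub 3 for 2: 3^3 + 1; = 28; G_1 = 28−1 = 27
step 1: 27 = 3^3; sub 4 for 3: 4^4; = 256; G_2 = 256−1 = 255
step 2: 255 = 3·4^3 + 3·4^2 + 3·4 + 3; sub 5 for 4: 3·5^3 + 3·5^2 + 3·5 + 3; = 468; G_3 = 468−1 = 467
step 3: 467 = 3·5^3 + 3·5^2 + 3·5 + 2; sub 6 for 5: 3·6^3 + 3·6^2 + 3·6 + 2; = 776; G_4 = 776−1 = 775
step 4: 775 = 3·6^3 + 3·6^2 + 3·6 + 1; sub 7 for 6: 3·7^3 + 3·7^2 + 3·7 + 1; = 1198; G_5 = 1198−1 = 1197

775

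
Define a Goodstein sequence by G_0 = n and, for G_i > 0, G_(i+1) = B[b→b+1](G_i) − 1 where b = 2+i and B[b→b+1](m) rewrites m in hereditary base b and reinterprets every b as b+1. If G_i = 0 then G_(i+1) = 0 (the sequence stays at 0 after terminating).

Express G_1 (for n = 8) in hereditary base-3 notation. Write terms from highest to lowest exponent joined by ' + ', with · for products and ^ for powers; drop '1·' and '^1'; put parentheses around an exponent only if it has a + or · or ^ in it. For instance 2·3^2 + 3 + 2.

G_0 = 8. HB_2(8) = 2^(2 + 1). Bump = 81. G_1 = 80.
G_1 = 80. HB_3(80) = 2·3^3 + 2·3^2 + 2·3 + 2. Bump = 554. G_2 = 553.

2·3^3 + 2·3^2 + 2·3 + 2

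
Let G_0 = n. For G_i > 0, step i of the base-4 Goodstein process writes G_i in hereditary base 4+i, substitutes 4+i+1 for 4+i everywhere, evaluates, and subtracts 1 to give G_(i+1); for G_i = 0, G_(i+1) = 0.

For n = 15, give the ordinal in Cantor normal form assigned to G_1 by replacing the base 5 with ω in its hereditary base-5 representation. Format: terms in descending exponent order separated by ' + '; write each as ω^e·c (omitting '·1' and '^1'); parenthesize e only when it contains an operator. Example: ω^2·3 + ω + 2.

base 4: 15 = 3·4 + 3; at 5: 3·5 + 3 = 18; next = 17
base 5: 17 = 3·5 + 2; at 6: 3·6 + 2 = 20; next = 19

ω·3 + 2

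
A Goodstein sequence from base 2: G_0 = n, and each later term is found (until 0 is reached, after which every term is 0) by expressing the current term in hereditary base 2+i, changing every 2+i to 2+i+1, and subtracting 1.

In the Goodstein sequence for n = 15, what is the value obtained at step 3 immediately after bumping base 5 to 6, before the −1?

G_0=15  [base 2] 2^(2 + 1) + 2^2 + 2 + 1  →[2↦3]→  3^(3 + 1) + 3^3 + 3 + 1 = 112  −1 ⇒ G_1=111
G_1=111  [base 3] 3^(3 + 1) + 3^3 + 3  →[3↦4]→  4^(4 + 1) + 4^4 + 4 = 1284  −1 ⇒ G_2=1283
G_2=1283  [base 4] 4^(4 + 1) + 4^4 + 3  →[4↦5]→  5^(5 + 1) + 5^5 + 3 = 18753  −1 ⇒ G_3=18752

326594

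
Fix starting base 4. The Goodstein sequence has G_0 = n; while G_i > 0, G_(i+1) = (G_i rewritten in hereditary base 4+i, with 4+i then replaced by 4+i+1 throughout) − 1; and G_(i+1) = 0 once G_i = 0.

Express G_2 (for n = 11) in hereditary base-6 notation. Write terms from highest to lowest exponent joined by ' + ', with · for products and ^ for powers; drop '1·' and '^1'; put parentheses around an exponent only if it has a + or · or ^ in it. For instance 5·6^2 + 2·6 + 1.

i=0: 11 = 2·4 + 3 (b=4); 4→5: 2·5 + 3 = 13; 13−1 = 12
i=1: 12 = 2·5 + 2 (b=5); 5→6: 2·6 + 2 = 14; 14−1 = 13
i=2: 13 = 2·6 + 1 (b=6); 6→7: 2·7 + 1 = 15; 15−1 = 14

2·6 + 1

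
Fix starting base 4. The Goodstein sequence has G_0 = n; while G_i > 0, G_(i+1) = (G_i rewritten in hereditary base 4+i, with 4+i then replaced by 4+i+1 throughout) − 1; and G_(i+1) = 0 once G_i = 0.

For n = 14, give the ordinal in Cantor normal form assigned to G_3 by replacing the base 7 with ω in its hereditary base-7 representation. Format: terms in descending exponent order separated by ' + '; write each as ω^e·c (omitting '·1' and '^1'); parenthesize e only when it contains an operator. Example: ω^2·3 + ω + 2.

ω·2 + 6

base 4: 14 = 3·4 + 2; at 5: 3·5 + 2 = 17; next = 16
base 5: 16 = 3·5 + 1; at 6: 3·6 + 1 = 19; next = 18
base 6: 18 = 3·6; at 7: 3·7 = 21; next = 20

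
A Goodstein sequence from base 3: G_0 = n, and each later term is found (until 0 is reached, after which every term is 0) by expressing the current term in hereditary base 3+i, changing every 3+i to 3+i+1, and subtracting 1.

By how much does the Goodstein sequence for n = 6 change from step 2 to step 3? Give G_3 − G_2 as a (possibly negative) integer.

(0) 6|_3 = 2·3 ↦ 2·4|_4 = 8 ⇒ 7
(1) 7|_4 = 4 + 3 ↦ 5 + 3|_5 = 8 ⇒ 7
(2) 7|_5 = 5 + 2 ↦ 6 + 2|_6 = 8 ⇒ 7

0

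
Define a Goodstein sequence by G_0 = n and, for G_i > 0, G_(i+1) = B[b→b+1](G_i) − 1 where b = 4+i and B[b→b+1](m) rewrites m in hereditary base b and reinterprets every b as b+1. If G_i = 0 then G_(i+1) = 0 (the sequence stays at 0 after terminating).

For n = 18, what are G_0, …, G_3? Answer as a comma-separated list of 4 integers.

18, 26, 36, 48

step 0: 18 = 4^2 + 2; sub 5 for 4: 5^2 + 2; = 27; G_1 = 27−1 = 26
step 1: 26 = 5^2 + 1; sub 6 for 5: 6^2 + 1; = 37; G_2 = 37−1 = 36
step 2: 36 = 6^2; sub 7 for 6: 7^2; = 49; G_3 = 49−1 = 48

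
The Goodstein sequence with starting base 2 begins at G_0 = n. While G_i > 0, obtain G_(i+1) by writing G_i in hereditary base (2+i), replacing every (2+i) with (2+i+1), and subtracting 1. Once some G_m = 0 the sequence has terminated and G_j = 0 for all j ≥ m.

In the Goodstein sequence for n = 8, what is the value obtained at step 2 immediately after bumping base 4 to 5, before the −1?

G_0 = 8. HB_2(8) = 2^(2 + 1). Bump = 81. G_1 = 80.
G_1 = 80. HB_3(80) = 2·3^3 + 2·3^2 + 2·3 + 2. Bump = 554. G_2 = 553.

6311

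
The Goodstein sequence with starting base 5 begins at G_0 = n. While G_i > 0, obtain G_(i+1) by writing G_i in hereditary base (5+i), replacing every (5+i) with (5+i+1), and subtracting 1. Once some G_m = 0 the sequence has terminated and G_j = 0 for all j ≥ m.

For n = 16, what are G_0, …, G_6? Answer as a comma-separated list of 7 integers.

G_0=16  [base 5] 3·5 + 1  →[5↦6]→  3·6 + 1 = 19  −1 ⇒ G_1=18
G_1=18  [base 6] 3·6  →[6↦7]→  3·7 = 21  −1 ⇒ G_2=20
G_2=20  [base 7] 2·7 + 6  →[7↦8]→  2·8 + 6 = 22  −1 ⇒ G_3=21
G_3=21  [base 8] 2·8 + 5  →[8↦9]→  2·9 + 5 = 23  −1 ⇒ G_4=22
G_4=22  [base 9] 2·9 + 4  →[9↦10]→  2·10 + 4 = 24  −1 ⇒ G_5=23
G_5=23  [base 10] 2·10 + 3  →[10↦11]→  2·11 + 3 = 25  −1 ⇒ G_6=24

16, 18, 20, 21, 22, 23, 24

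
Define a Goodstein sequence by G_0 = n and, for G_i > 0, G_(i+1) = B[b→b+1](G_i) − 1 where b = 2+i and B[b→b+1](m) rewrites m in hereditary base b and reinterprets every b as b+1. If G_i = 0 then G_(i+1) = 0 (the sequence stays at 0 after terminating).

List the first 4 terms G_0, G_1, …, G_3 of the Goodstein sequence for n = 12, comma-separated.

12, 107, 1065, 15685

step 0: 12 = 2^(2 + 1) + 2^2; sub 3 for 2: 3^(3 + 1) + 3^3; = 108; G_1 = 108−1 = 107
step 1: 107 = 3^(3 + 1) + 2·3^2 + 2·3 + 2; sub 4 for 3: 4^(4 + 1) + 2·4^2 + 2·4 + 2; = 1066; G_2 = 1066−1 = 1065
step 2: 1065 = 4^(4 + 1) + 2·4^2 + 2·4 + 1; sub 5 for 4: 5^(5 + 1) + 2·5^2 + 2·5 + 1; = 15686; G_3 = 15686−1 = 15685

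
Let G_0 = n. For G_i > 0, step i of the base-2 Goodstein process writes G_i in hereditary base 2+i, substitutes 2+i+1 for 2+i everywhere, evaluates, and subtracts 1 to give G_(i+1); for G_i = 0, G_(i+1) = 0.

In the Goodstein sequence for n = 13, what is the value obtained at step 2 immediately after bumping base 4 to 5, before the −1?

16093

base 2: 13 = 2^(2 + 1) + 2^2 + 1; at 3: 3^(3 + 1) + 3^3 + 1 = 109; next = 108
base 3: 108 = 3^(3 + 1) + 3^3; at 4: 4^(4 + 1) + 4^4 = 1280; next = 1279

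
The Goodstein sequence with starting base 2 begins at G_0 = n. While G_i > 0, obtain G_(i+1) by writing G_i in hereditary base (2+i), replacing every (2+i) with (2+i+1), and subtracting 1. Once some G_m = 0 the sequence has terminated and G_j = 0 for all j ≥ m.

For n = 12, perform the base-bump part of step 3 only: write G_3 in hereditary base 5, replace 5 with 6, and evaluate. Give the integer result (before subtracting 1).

base 2: 12 = 2^(2 + 1) + 2^2; at 3: 3^(3 + 1) + 3^3 = 108; next = 107
base 3: 107 = 3^(3 + 1) + 2·3^2 + 2·3 + 2; at 4: 4^(4 + 1) + 2·4^2 + 2·4 + 2 = 1066; next = 1065
base 4: 1065 = 4^(4 + 1) + 2·4^2 + 2·4 + 1; at 5: 5^(5 + 1) + 2·5^2 + 2·5 + 1 = 15686; next = 15685
base 5: 15685 = 5^(5 + 1) + 2·5^2 + 2·5; at 6: 6^(6 + 1) + 2·6^2 + 2·6 = 280020; next = 280019

280020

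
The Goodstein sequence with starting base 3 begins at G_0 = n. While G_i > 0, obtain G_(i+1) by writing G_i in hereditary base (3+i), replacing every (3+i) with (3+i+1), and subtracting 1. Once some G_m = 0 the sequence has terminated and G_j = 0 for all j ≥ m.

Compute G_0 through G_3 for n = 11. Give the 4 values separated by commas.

base 3: 11 = 3^2 + 2; at 4: 4^2 + 2 = 18; next = 17
base 4: 17 = 4^2 + 1; at 5: 5^2 + 1 = 26; next = 25
base 5: 25 = 5^2; at 6: 6^2 = 36; next = 35

11, 17, 25, 35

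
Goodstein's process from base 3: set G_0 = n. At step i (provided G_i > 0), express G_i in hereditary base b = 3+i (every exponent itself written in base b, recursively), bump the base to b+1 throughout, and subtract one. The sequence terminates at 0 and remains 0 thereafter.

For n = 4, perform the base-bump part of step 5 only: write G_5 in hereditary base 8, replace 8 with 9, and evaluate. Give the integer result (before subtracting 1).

1

base 3: 4 = 3 + 1; at 4: 4 + 1 = 5; next = 4
base 4: 4 = 4; at 5: 5 = 5; next = 4
base 5: 4 = 4; at 6: 4 = 4; next = 3
base 6: 3 = 3; at 7: 3 = 3; next = 2
base 7: 2 = 2; at 8: 2 = 2; next = 1
base 8: 1 = 1; at 9: 1 = 1; next = 0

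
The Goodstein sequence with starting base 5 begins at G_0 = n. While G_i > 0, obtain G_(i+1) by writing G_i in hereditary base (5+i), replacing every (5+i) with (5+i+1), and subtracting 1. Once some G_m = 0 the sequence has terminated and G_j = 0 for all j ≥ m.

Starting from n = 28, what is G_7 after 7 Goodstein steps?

(0) 28|_5 = 5^2 + 3 ↦ 6^2 + 3|_6 = 39 ⇒ 38
(1) 38|_6 = 6^2 + 2 ↦ 7^2 + 2|_7 = 51 ⇒ 50
(2) 50|_7 = 7^2 + 1 ↦ 8^2 + 1|_8 = 65 ⇒ 64
(3) 64|_8 = 8^2 ↦ 9^2|_9 = 81 ⇒ 80
(4) 80|_9 = 8·9 + 8 ↦ 8·10 + 8|_10 = 88 ⇒ 87
(5) 87|_10 = 8·10 + 7 ↦ 8·11 + 7|_11 = 95 ⇒ 94
(6) 94|_11 = 8·11 + 6 ↦ 8·12 + 6|_12 = 102 ⇒ 101
(7) 101|_12 = 8·12 + 5 ↦ 8·13 + 5|_13 = 109 ⇒ 108

101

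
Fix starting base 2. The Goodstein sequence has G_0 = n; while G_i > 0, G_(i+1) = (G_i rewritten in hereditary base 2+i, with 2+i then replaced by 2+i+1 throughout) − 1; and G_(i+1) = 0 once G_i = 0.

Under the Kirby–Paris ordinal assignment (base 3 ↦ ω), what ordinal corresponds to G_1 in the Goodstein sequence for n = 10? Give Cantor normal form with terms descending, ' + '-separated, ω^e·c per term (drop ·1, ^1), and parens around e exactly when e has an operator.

ω^(ω + 1) + 2

G_0 = 10. HB_2(10) = 2^(2 + 1) + 2. Bump = 84. G_1 = 83.
G_1 = 83. HB_3(83) = 3^(3 + 1) + 2. Bump = 1026. G_2 = 1025.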